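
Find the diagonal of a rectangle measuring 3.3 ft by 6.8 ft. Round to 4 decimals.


Shape: rectangle (diagonal via Pythagoras)
Sides: 3.3 ft and 6.8 ft
Formula: d = sqrt(l^2 + w^2)
l^2 = 10.89, w^2 = 46.24
l^2 + w^2 = 57.13
d = sqrt(57.13)
d = 7.5584
7.5584 ft


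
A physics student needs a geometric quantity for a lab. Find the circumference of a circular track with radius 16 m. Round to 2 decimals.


Shape: circle
Radius r = 16 m
Formula: C = 2 * pi * r
C = 2 * pi * 16
C = 32 * pi
C = 100.53
100.53 m


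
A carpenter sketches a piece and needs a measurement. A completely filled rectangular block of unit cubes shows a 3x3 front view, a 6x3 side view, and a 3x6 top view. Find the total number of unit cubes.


Orthographic views of a solid rectangular block:
Front view 3 x 3 -> length = 3, height = 3
Side view 6 x 3 -> width = 6, height = 3 (consistent)
Top view 3 x 6 -> confirms length = 3, width = 6
The block is 3 x 6 x 3.
Total unit cubes = 3 * 6 * 3 = 54
54 unit cubes


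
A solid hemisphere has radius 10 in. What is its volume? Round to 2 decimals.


Shape: hemisphere (half of a sphere)
Radius r = 10 in
Formula: V = (1/2) * (4/3) * pi * r^3 = (2/3) * pi * r^3
r^3 = 1000
(2/3) * 1000 = 666.666667
V = 666.666667 * pi
V = 2094.4
2094.4 in^3


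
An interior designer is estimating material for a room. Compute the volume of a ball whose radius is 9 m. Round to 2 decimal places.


Shape: sphere
Radius r = 9 m
Formula: V = (4/3) * pi * r^3
r^3 = 729
(4/3) * 729 = 972
V = 972 * pi
V = 3053.63
3053.63 m^3


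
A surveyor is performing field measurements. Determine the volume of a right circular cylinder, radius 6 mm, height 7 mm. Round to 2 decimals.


Shape: cylinder
Radius r = 6 mm, Height h = 7 mm
Formula: V = pi * r^2 * h
r^2 = 36
V = pi * 36 * 7
V = 252 * pi
V = 791.68
791.68 mm^3


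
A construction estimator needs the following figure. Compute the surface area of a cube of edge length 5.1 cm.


Shape: cube
Side s = 5.1 cm
A cube has 6 square faces.
Formula: SA = 6 * s^2
s^2 = 26.01
SA = 6 * 26.01
SA = 156.06
156.06 cm^2


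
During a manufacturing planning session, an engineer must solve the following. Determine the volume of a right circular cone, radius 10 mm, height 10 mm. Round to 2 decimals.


Shape: cone
Radius r = 10 mm, Height h = 10 mm
Formula: V = (1/3) * pi * r^2 * h
r^2 = 100
pi * r^2 * h = pi * 100 * 10 = 1000 * pi
V = 1000 * pi / 3
V = 1047.2
1047.2 mm^3


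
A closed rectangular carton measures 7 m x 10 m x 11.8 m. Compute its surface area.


Shape: rectangular prism
l = 7 m, w = 10 m, h = 11.8 m
Formula: SA = 2(lw + lh + wh)
lw = 70, lh = 82.6, wh = 118
lw + lh + wh = 270.6
SA = 2 * 270.6
SA = 541.2
541.2 m^2


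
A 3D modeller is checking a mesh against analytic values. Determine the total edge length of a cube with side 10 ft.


Shape: cube
Side s = 10 ft
A cube has 12 edges, all equal.
Formula: total edge length = 12 * s
Total = 12 * 10
Total = 120
120 ft


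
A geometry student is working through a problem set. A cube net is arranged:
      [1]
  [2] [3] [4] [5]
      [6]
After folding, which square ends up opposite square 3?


Net: cross layout. Take square 3 as the base (bottom).
Fold the four squares in the horizontal row up around 3: 2 -> left, 4 -> right, 5 wraps to the top.
Fold 1 and 6 up from 3: 1 -> back, 6 -> front.
Opposite pairs are therefore: (1, 6), (2, 4), (3, 5).
Face 3 is opposite face 5.
face 5


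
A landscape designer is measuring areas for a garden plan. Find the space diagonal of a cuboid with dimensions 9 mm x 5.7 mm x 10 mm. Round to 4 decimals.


Shape: rectangular box (space diagonal)
l = 9 mm, w = 5.7 mm, h = 10 mm
Visualize: the diagonal of the base, then a right triangle with that diagonal and the height.
Formula: d = sqrt(l^2 + w^2 + h^2)
l^2 + w^2 + h^2 = 81 + 32.49 + 100 = 213.49
d = sqrt(213.49)
d = 14.6113
14.6113 mm


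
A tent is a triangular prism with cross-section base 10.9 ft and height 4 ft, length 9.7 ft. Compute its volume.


Shape: triangular prism
Triangle base = 10.9 ft, triangle height = 4 ft, prism length L = 9.7 ft
Formula: V = (1/2 * b * h_tri) * L
Cross-section area = 0.5 * 10.9 * 4 = 21.8
V = 21.8 * 9.7
V = 211.46
211.46 ft^3


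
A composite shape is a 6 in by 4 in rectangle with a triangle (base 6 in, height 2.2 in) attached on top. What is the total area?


Composite shape: rectangle + triangle
Rectangle area = 6 * 4 = 24
Triangle area = 0.5 * 6 * 2.2 = 6.6
Total = 24 + 6.6
Total = 30.6
30.6 in^2


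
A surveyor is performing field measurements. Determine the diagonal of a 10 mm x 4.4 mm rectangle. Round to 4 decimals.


Shape: rectangle (diagonal via Pythagoras)
Sides: 10 mm and 4.4 mm
Formula: d = sqrt(l^2 + w^2)
l^2 = 100, w^2 = 19.36
l^2 + w^2 = 119.36
d = sqrt(119.36)
d = 10.9252
10.9252 mm


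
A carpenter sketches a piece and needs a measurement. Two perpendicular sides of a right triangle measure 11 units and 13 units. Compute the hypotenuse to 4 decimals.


Shape: right triangle
Legs a = 11 units, b = 13 units
Formula: c = sqrt(a^2 + b^2)
a^2 = 121, b^2 = 169
a^2 + b^2 = 290
c = sqrt(290)
c = 17.0294
17.0294 units


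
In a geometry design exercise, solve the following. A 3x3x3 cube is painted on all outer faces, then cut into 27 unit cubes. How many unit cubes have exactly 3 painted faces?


Large cube: 3 x 3 x 3, cut into unit cubes.
Cubes with 3 painted faces are at the corners. A cube always has 8 corners.
Count = 8
8 unit cubes


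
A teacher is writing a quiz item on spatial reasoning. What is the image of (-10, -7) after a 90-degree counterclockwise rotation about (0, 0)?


Transformation: rotation about the origin
Original point: (-10, -7)
Rule for 90 deg counterclockwise: (x, y) -> (-y, x)
Apply: (-10, -7) -> (7, -10)
(7, -10)


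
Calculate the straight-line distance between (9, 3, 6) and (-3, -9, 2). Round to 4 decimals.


3D distance between two points
P1 = (9, 3, 6), P2 = (-3, -9, 2)
Formula: d = sqrt((x2-x1)^2 + (y2-y1)^2 + (z2-z1)^2)
dx = -3 - 9 = -12
dy = -9 - 3 = -12
dz = 2 - 6 = -4
dx^2 + dy^2 + dz^2 = 144 + 144 + 16 = 304
d = sqrt(304)
d = 17.4356
17.4356 units


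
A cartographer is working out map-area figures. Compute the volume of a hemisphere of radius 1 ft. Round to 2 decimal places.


Shape: hemisphere (half of a sphere)
Radius r = 1 ft
Formula: V = (1/2) * (4/3) * pi * r^3 = (2/3) * pi * r^3
r^3 = 1
(2/3) * 1 = 0.666667
V = 0.666667 * pi
V = 2.09
2.09 ft^3


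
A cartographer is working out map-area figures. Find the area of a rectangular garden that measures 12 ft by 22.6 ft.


Shape: rectangle
Length l = 12 ft, Width w = 22.6 ft
Formula: A = l * w
A = 12 * 22.6
A = 271.2
271.2 ft^2


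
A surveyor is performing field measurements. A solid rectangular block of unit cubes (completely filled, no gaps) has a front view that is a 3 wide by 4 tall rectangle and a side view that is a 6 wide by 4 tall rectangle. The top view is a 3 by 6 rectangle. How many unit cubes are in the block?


Orthographic views of a solid rectangular block:
Front view 3 x 4 -> length = 3, height = 4
Side view 6 x 4 -> width = 6, height = 4 (consistent)
Top view 3 x 6 -> confirms length = 3, width = 6
The block is 3 x 6 x 4.
Total unit cubes = 3 * 6 * 4 = 72
72 unit cubes


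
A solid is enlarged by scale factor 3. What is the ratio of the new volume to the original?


Linear scale factor k = 3
Rule: under a linear scaling by k, volumes scale by k^3.
k^3 = 3 * 3 * 3
k^3 = 9 * 3
k^3 = 27
Volume scales by a factor of 27.
27 (dimensionless)


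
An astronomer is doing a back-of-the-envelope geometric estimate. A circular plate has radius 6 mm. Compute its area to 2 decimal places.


Shape: circle
Radius r = 6 mm
Formula: A = pi * r^2
r^2 = 6^2 = 36
A = pi * 36
A = 113.1
113.1 mm^2


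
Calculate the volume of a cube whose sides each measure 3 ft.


Shape: cube
Side s = 3 ft
Formula: V = s^3
V = 3 * 3 * 3
V = 9 * 3
V = 27
27 ft^3


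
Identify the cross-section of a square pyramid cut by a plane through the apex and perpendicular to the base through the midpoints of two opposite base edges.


Solid: square pyramid
Cutting plane: through the apex and perpendicular to the base through the midpoints of two opposite base edges
Visualize the intersection of the plane with the solid's surface.
The boundary of the cut region is a isosceles triangle.
isosceles triangle


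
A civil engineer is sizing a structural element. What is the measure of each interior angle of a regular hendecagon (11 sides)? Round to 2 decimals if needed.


Shape: regular hendecagon (11 sides)
Formula: interior angle = (n - 2) * 180 / n
(n - 2) = 9
(n - 2) * 180 = 1620
angle = 1620 / 11
angle = 147.27
147.27 degrees


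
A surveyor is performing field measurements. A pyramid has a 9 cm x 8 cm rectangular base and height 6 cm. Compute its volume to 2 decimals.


Shape: rectangular pyramid
Base: 9 cm x 8 cm, Height h = 6 cm
Formula: V = (1/3) * base_area * h
base_area = 9 * 8 = 72
base_area * h = 72 * 6 = 432
V = 432 / 3
V = 144
144 cm^3


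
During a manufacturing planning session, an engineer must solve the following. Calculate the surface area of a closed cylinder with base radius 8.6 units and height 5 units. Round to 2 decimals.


Shape: closed cylinder
Radius r = 8.6 units, Height h = 5 units
Formula: SA = 2*pi*r^2 + 2*pi*r*h = 2*pi*r*(r + h)
r + h = 13.6
2 * r * (r + h) = 2 * 8.6 * 13.6 = 233.92
SA = 233.92 * pi
SA = 734.88
734.88 units^2


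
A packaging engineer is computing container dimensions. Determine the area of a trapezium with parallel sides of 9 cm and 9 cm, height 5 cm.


Shape: trapezoid
Parallel sides a = 9 cm, b = 9 cm; Height h = 5 cm
Formula: A = (a + b) * h / 2
a + b = 9 + 9 = 18
A = 18 * 5 / 2
A = 90 / 2
A = 45
45 cm^2


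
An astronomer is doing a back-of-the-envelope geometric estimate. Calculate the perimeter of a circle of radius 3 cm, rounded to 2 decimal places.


Shape: circle
Radius r = 3 cm
Formula: C = 2 * pi * r
C = 2 * pi * 3
C = 6 * pi
C = 18.85
18.85 cm


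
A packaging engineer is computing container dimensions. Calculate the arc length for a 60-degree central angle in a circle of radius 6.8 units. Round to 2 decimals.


Shape: circular arc
Radius r = 6.8 units, Angle = 60 degrees
Formula: L = (angle/360) * 2 * pi * r
2 * pi * r = 13.6 * pi
L = (60/360) * 13.6 * pi
L = 2.266667 * pi
L = 7.12
7.12 units


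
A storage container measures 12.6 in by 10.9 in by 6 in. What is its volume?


Shape: rectangular prism
l = 12.6 in, w = 10.9 in, h = 6 in
Formula: V = l * w * h
V = 12.6 * 10.9 * 6
V = 137.34 * 6
V = 824.04
824.04 in^3


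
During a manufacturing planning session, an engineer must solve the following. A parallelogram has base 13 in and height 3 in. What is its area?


Shape: parallelogram
Base b = 13 in, Height h = 3 in
Formula: A = b * h
A = 13 * 3
A = 39
39 in^2


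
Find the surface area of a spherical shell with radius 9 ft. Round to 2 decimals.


Shape: sphere
Radius r = 9 ft
Formula: SA = 4 * pi * r^2
r^2 = 81
SA = 4 * pi * 81
SA = 324 * pi
SA = 1017.88
1017.88 ft^2


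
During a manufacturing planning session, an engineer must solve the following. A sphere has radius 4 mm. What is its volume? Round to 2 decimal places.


Shape: sphere
Radius r = 4 mm
Formula: V = (4/3) * pi * r^3
r^3 = 64
(4/3) * 64 = 85.333333
V = 85.333333 * pi
V = 268.08
268.08 mm^3


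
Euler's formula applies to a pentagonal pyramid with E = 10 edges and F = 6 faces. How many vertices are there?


Polyhedron: pentagonal pyramid
Euler's formula for convex polyhedra: V - E + F = 2
Given: E = 10 edges and F = 6 faces
Solve for V:
V = 2 + E - F = 2 + 10 - 6 = 6
6 vertices


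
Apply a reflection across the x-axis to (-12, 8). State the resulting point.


Transformation: reflection
Original point: (-12, 8)
Rule for reflection over the x-axis: (x, y) -> (x, -y)
Apply: (-12, 8) -> (-12, -8)
(-12, -8)


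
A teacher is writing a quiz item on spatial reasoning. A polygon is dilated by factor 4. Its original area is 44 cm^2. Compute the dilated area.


Linear scale factor k = 4
Original area = 44 cm^2
Rule: under a linear scaling by k, areas scale by k^2.
k^2 = 4^2 = 16
New area = 44 * 16
New area = 704
704 cm^2


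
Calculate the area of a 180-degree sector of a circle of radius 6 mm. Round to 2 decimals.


Shape: circular sector
Radius r = 6 mm, Angle = 180 degrees
Formula: A = (angle/360) * pi * r^2
r^2 = 36
Fraction of circle = 180/360
A = (180/360) * pi * 36
A = 18 * pi
A = 56.55
56.55 mm^2


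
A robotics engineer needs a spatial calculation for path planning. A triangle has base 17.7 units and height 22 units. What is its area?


Shape: triangle
Base b = 17.7 units, Height h = 22 units
Formula: A = (1/2) * b * h
A = 0.5 * 17.7 * 22
A = 0.5 * 389.4
A = 194.7
194.7 units^2


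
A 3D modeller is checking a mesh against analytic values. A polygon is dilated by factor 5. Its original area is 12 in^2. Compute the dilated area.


Linear scale factor k = 5
Original area = 12 in^2
Rule: under a linear scaling by k, areas scale by k^2.
k^2 = 5^2 = 25
New area = 12 * 25
New area = 300
300 in^2


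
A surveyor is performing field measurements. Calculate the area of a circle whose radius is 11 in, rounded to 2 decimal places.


Shape: circle
Radius r = 11 in
Formula: A = pi * r^2
r^2 = 11^2 = 121
A = pi * 121
A = 380.13
380.13 in^2


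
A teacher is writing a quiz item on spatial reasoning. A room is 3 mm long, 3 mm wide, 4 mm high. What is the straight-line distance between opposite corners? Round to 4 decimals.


Shape: rectangular box (space diagonal)
l = 3 mm, w = 3 mm, h = 4 mm
Visualize: the diagonal of the base, then a right triangle with that diagonal and the height.
Formula: d = sqrt(l^2 + w^2 + h^2)
l^2 + w^2 + h^2 = 9 + 9 + 16 = 34
d = sqrt(34)
d = 5.831
5.831 mm


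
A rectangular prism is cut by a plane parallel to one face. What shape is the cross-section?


Solid: rectangular prism
Cutting plane: parallel to one face
Visualize the intersection of the plane with the solid's surface.
The boundary of the cut region is a rectangle.
rectangle


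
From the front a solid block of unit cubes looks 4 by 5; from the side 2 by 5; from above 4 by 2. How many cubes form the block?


Orthographic views of a solid rectangular block:
Front view 4 x 5 -> length = 4, height = 5
Side view 2 x 5 -> width = 2, height = 5 (consistent)
Top view 4 x 2 -> confirms length = 4, width = 2
The block is 4 x 2 x 5.
Total unit cubes = 4 * 2 * 5 = 40
40 unit cubes


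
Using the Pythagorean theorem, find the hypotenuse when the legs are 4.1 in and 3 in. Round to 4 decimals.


Shape: right triangle
Legs a = 4.1 in, b = 3 in
Formula: c = sqrt(a^2 + b^2)
a^2 = 16.81, b^2 = 9
a^2 + b^2 = 25.81
c = sqrt(25.81)
c = 5.0804
5.0804 in


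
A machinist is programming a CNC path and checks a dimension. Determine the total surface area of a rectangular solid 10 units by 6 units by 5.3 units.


Shape: rectangular prism
l = 10 units, w = 6 units, h = 5.3 units
Formula: SA = 2(lw + lh + wh)
lw = 60, lh = 53, wh = 31.8
lw + lh + wh = 144.8
SA = 2 * 144.8
SA = 289.6
289.6 units^2


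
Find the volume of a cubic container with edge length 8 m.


Shape: cube
Side s = 8 m
Formula: V = s^3
V = 8 * 8 * 8
V = 64 * 8
V = 512
512 m^3


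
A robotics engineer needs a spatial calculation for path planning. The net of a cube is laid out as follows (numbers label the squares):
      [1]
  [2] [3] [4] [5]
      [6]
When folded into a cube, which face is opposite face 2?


Net: cross layout. Take square 3 as the base (bottom).
Fold the four squares in the horizontal row up around 3: 2 -> left, 4 -> right, 5 wraps to the top.
Fold 1 and 6 up from 3: 1 -> back, 6 -> front.
Opposite pairs are therefore: (1, 6), (2, 4), (3, 5).
Face 2 is opposite face 4.
face 4


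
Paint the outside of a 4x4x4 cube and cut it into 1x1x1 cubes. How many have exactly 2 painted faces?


Large cube: 4 x 4 x 4, cut into unit cubes.
n = 4, so n - 2 = 2
Cubes with 2 painted faces lie along the edges, excluding corners.
A cube has 12 edges; each contributes (n - 2) = 2 such cubes.
Count = 12 * 2 = 24
24 unit cubes


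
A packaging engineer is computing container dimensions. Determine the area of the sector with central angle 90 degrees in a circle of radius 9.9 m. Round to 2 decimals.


Shape: circular sector
Radius r = 9.9 m, Angle = 90 degrees
Formula: A = (angle/360) * pi * r^2
r^2 = 98.01
Fraction of circle = 90/360
A = (90/360) * pi * 98.01
A = 24.5025 * pi
A = 76.98
76.98 m^2


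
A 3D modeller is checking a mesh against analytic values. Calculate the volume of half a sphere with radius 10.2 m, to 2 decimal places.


Shape: hemisphere (half of a sphere)
Radius r = 10.2 m
Formula: V = (1/2) * (4/3) * pi * r^3 = (2/3) * pi * r^3
r^3 = 1061.208
(2/3) * 1061.208 = 707.472
V = 707.472 * pi
V = 2222.59
2222.59 m^3


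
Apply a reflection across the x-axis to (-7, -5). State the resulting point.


Transformation: reflection
Original point: (-7, -5)
Rule for reflection over the x-axis: (x, y) -> (x, -y)
Apply: (-7, -5) -> (-7, 5)
(-7, 5)


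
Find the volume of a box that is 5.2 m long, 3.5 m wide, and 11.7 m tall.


Shape: rectangular prism
l = 5.2 m, w = 3.5 m, h = 11.7 m
Formula: V = l * w * h
V = 5.2 * 3.5 * 11.7
V = 18.2 * 11.7
V = 212.94
212.94 m^3


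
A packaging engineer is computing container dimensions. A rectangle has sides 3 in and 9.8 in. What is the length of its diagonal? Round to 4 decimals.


Shape: rectangle (diagonal via Pythagoras)
Sides: 3 in and 9.8 in
Formula: d = sqrt(l^2 + w^2)
l^2 = 9, w^2 = 96.04
l^2 + w^2 = 105.04
d = sqrt(105.04)
d = 10.2489
10.2489 in


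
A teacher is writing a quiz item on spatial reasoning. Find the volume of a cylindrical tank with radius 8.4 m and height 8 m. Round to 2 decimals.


Shape: cylinder
Radius r = 8.4 m, Height h = 8 m
Formula: V = pi * r^2 * h
r^2 = 70.56
V = pi * 70.56 * 8
V = 564.48 * pi
V = 1773.37
1773.37 m^3


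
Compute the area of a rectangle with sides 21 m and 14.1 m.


Shape: rectangle
Length l = 21 m, Width w = 14.1 m
Formula: A = l * w
A = 21 * 14.1
A = 296.1
296.1 m^2


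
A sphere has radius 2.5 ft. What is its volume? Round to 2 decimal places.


Shape: sphere
Radius r = 2.5 ft
Formula: V = (4/3) * pi * r^3
r^3 = 15.625
(4/3) * 15.625 = 20.833333
V = 20.833333 * pi
V = 65.45
65.45 ft^3


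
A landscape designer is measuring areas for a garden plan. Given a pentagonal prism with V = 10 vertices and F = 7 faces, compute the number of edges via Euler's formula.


Polyhedron: pentagonal prism
Euler's formula for convex polyhedra: V - E + F = 2
Given: V = 10 vertices and F = 7 faces
Solve for E:
E = V + F - 2 = 10 + 7 - 2 = 15
15 edges


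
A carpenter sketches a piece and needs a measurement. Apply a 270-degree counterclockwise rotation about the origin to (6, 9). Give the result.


Transformation: rotation about the origin
Original point: (6, 9)
Rule for 270 deg counterclockwise: (x, y) -> (y, -x)
Apply: (6, 9) -> (9, -6)
(9, -6)


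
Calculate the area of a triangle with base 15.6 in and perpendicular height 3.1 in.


Shape: triangle
Base b = 15.6 in, Height h = 3.1 in
Formula: A = (1/2) * b * h
A = 0.5 * 15.6 * 3.1
A = 0.5 * 48.36
A = 24.18
24.18 in^2


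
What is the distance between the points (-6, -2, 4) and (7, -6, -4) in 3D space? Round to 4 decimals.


3D distance between two points
P1 = (-6, -2, 4), P2 = (7, -6, -4)
Formula: d = sqrt((x2-x1)^2 + (y2-y1)^2 + (z2-z1)^2)
dx = 7 - -6 = 13
dy = -6 - -2 = -4
dz = -4 - 4 = -8
dx^2 + dy^2 + dz^2 = 169 + 16 + 64 = 249
d = sqrt(249)
d = 15.7797
15.7797 units


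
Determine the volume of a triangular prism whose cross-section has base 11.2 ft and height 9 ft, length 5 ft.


Shape: triangular prism
Triangle base = 11.2 ft, triangle height = 9 ft, prism length L = 5 ft
Formula: V = (1/2 * b * h_tri) * L
Cross-section area = 0.5 * 11.2 * 9 = 50.4
V = 50.4 * 5
V = 252
252 ft^3


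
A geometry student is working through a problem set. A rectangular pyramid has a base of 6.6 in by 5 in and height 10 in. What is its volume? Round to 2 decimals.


Shape: rectangular pyramid
Base: 6.6 in x 5 in, Height h = 10 in
Formula: V = (1/3) * base_area * h
base_area = 6.6 * 5 = 33
base_area * h = 33 * 10 = 330
V = 330 / 3
V = 110
110 in^3


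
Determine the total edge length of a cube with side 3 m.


Shape: cube
Side s = 3 m
A cube has 12 edges, all equal.
Formula: total edge length = 12 * s
Total = 12 * 3
Total = 36
36 m


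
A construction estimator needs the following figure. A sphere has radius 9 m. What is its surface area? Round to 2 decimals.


Shape: sphere
Radius r = 9 m
Formula: SA = 4 * pi * r^2
r^2 = 81
SA = 4 * pi * 81
SA = 324 * pi
SA = 1017.88
1017.88 m^2


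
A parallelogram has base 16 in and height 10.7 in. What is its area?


Shape: parallelogram
Base b = 16 in, Height h = 10.7 in
Formula: A = b * h
A = 16 * 10.7
A = 171.2
171.2 in^2


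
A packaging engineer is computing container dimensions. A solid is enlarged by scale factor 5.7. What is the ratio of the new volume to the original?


Linear scale factor k = 5.7
Rule: under a linear scaling by k, volumes scale by k^3.
k^3 = 5.7 * 5.7 * 5.7
k^3 = 32.49 * 5.7
k^3 = 185.193
Volume scales by a factor of 185.193.
185.193 (dimensionless)


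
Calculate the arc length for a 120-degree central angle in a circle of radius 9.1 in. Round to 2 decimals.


Shape: circular arc
Radius r = 9.1 in, Angle = 120 degrees
Formula: L = (angle/360) * 2 * pi * r
2 * pi * r = 18.2 * pi
L = (120/360) * 18.2 * pi
L = 6.066667 * pi
L = 19.06
19.06 in


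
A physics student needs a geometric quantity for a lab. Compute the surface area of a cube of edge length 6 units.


Shape: cube
Side s = 6 units
A cube has 6 square faces.
Formula: SA = 6 * s^2
s^2 = 36
SA = 6 * 36
SA = 216
216 units^2


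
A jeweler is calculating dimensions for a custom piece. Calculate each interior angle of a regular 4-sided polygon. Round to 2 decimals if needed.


Shape: regular square (4 sides)
Formula: interior angle = (n - 2) * 180 / n
(n - 2) = 2
(n - 2) * 180 = 360
angle = 360 / 4
angle = 90
90 degrees


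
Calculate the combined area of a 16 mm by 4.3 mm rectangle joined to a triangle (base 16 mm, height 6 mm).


Composite shape: rectangle + triangle
Rectangle area = 16 * 4.3 = 68.8
Triangle area = 0.5 * 16 * 6 = 48
Total = 68.8 + 48
Total = 116.8
116.8 mm^2


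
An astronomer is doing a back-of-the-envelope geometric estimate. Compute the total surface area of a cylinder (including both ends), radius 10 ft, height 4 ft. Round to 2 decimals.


Shape: closed cylinder
Radius r = 10 ft, Height h = 4 ft
Formula: SA = 2*pi*r^2 + 2*pi*r*h = 2*pi*r*(r + h)
r + h = 14
2 * r * (r + h) = 2 * 10 * 14 = 280
SA = 280 * pi
SA = 879.65
879.65 ft^2


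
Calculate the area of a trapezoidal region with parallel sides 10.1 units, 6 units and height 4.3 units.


Shape: trapezoid
Parallel sides a = 10.1 units, b = 6 units; Height h = 4.3 units
Formula: A = (a + b) * h / 2
a + b = 10.1 + 6 = 16.1
A = 16.1 * 4.3 / 2
A = 69.23 / 2
A = 34.615
34.615 units^2


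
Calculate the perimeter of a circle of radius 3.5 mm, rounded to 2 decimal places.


Shape: circle
Radius r = 3.5 mm
Formula: C = 2 * pi * r
C = 2 * pi * 3.5
C = 7 * pi
C = 21.99
21.99 mm


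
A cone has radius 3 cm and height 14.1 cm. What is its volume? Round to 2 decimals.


Shape: cone
Radius r = 3 cm, Height h = 14.1 cm
Formula: V = (1/3) * pi * r^2 * h
r^2 = 9
pi * r^2 * h = pi * 9 * 14.1 = 126.9 * pi
V = 126.9 * pi / 3
V = 132.89
132.89 cm^3


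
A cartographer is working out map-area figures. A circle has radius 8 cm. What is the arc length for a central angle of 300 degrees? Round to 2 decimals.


Shape: circular arc
Radius r = 8 cm, Angle = 300 degrees
Formula: L = (angle/360) * 2 * pi * r
2 * pi * r = 16 * pi
L = (300/360) * 16 * pi
L = 13.333333 * pi
L = 41.89
41.89 cm


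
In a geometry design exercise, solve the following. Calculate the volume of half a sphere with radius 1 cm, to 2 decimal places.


Shape: hemisphere (half of a sphere)
Radius r = 1 cm
Formula: V = (1/2) * (4/3) * pi * r^3 = (2/3) * pi * r^3
r^3 = 1
(2/3) * 1 = 0.666667
V = 0.666667 * pi
V = 2.09
2.09 cm^3


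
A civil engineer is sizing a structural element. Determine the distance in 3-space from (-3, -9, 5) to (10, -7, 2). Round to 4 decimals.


3D distance between two points
P1 = (-3, -9, 5), P2 = (10, -7, 2)
Formula: d = sqrt((x2-x1)^2 + (y2-y1)^2 + (z2-z1)^2)
dx = 10 - -3 = 13
dy = -7 - -9 = 2
dz = 2 - 5 = -3
dx^2 + dy^2 + dz^2 = 169 + 4 + 9 = 182
d = sqrt(182)
d = 13.4907
13.4907 units


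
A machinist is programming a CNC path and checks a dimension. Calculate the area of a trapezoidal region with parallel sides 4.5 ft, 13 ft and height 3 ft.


Shape: trapezoid
Parallel sides a = 4.5 ft, b = 13 ft; Height h = 3 ft
Formula: A = (a + b) * h / 2
a + b = 4.5 + 13 = 17.5
A = 17.5 * 3 / 2
A = 52.5 / 2
A = 26.25
26.25 ft^2


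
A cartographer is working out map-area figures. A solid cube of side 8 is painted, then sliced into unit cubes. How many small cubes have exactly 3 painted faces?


Large cube: 8 x 8 x 8, cut into unit cubes.
Cubes with 3 painted faces are at the corners. A cube always has 8 corners.
Count = 8
8 unit cubes


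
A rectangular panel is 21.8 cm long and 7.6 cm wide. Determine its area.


Shape: rectangle
Length l = 21.8 cm, Width w = 7.6 cm
Formula: A = l * w
A = 21.8 * 7.6
A = 165.68
165.68 cm^2


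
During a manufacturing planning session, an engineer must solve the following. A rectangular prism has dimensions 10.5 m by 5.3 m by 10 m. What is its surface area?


Shape: rectangular prism
l = 10.5 m, w = 5.3 m, h = 10 m
Formula: SA = 2(lw + lh + wh)
lw = 55.65, lh = 105, wh = 53
lw + lh + wh = 213.65
SA = 2 * 213.65
SA = 427.3
427.3 m^2


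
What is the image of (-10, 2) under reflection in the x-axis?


Transformation: reflection
Original point: (-10, 2)
Rule for reflection over the x-axis: (x, y) -> (x, -y)
Apply: (-10, 2) -> (-10, -2)
(-10, -2)


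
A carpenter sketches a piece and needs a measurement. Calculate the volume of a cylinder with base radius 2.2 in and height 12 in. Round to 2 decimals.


Shape: cylinder
Radius r = 2.2 in, Height h = 12 in
Formula: V = pi * r^2 * h
r^2 = 4.84
V = pi * 4.84 * 12
V = 58.08 * pi
V = 182.46
182.46 in^3


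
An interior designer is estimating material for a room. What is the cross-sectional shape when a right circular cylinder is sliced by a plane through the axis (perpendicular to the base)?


Solid: right circular cylinder
Cutting plane: through the axis (perpendicular to the base)
Visualize the intersection of the plane with the solid's surface.
The boundary of the cut region is a rectangle.
rectangle


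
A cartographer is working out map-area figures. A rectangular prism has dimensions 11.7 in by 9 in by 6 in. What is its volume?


Shape: rectangular prism
l = 11.7 in, w = 9 in, h = 6 in
Formula: V = l * w * h
V = 11.7 * 9 * 6
V = 105.3 * 6
V = 631.8
631.8 in^3


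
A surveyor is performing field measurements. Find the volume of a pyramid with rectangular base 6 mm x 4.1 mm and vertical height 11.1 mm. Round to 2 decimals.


Shape: rectangular pyramid
Base: 6 mm x 4.1 mm, Height h = 11.1 mm
Formula: V = (1/3) * base_area * h
base_area = 6 * 4.1 = 24.6
base_area * h = 24.6 * 11.1 = 273.06
V = 273.06 / 3
V = 91.02
91.02 mm^3


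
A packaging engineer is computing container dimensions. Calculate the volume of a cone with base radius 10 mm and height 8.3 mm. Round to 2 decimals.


Shape: cone
Radius r = 10 mm, Height h = 8.3 mm
Formula: V = (1/3) * pi * r^2 * h
r^2 = 100
pi * r^2 * h = pi * 100 * 8.3 = 830 * pi
V = 830 * pi / 3
V = 869.17
869.17 mm^3


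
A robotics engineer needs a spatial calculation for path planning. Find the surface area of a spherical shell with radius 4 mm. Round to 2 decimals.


Shape: sphere
Radius r = 4 mm
Formula: SA = 4 * pi * r^2
r^2 = 16
SA = 4 * pi * 16
SA = 64 * pi
SA = 201.06
201.06 mm^2


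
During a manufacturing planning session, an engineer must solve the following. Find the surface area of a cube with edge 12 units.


Shape: cube
Side s = 12 units
A cube has 6 square faces.
Formula: SA = 6 * s^2
s^2 = 144
SA = 6 * 144
SA = 864
864 units^2


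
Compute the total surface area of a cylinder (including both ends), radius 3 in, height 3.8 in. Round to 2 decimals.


Shape: closed cylinder
Radius r = 3 in, Height h = 3.8 in
Formula: SA = 2*pi*r^2 + 2*pi*r*h = 2*pi*r*(r + h)
r + h = 6.8
2 * r * (r + h) = 2 * 3 * 6.8 = 40.8
SA = 40.8 * pi
SA = 128.18
128.18 in^2


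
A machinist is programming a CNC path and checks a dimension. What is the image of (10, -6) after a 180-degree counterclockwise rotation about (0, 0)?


Transformation: rotation about the origin
Original point: (10, -6)
Rule for 180 deg: (x, y) -> (-x, -y)
Apply: (10, -6) -> (-10, 6)
(-10, 6)


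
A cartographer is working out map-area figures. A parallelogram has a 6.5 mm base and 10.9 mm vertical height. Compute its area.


Shape: parallelogram
Base b = 6.5 mm, Height h = 10.9 mm
Formula: A = b * h
A = 6.5 * 10.9
A = 70.85
70.85 mm^2


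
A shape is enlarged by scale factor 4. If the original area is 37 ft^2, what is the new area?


Linear scale factor k = 4
Original area = 37 ft^2
Rule: under a linear scaling by k, areas scale by k^2.
k^2 = 4^2 = 16
New area = 37 * 16
New area = 592
592 ft^2


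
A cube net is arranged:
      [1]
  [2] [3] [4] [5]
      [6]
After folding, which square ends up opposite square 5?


Net: cross layout. Take square 3 as the base (bottom).
Fold the four squares in the horizontal row up around 3: 2 -> left, 4 -> right, 5 wraps to the top.
Fold 1 and 6 up from 3: 1 -> back, 6 -> front.
Opposite pairs are therefore: (1, 6), (2, 4), (3, 5).
Face 5 is opposite face 3.
face 3


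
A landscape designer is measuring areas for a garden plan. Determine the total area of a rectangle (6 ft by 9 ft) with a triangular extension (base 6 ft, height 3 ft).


Composite shape: rectangle + triangle
Rectangle area = 6 * 9 = 54
Triangle area = 0.5 * 6 * 3 = 9
Total = 54 + 9
Total = 63
63 ft^2


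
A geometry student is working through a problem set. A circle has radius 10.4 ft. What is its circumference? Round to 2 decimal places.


Shape: circle
Radius r = 10.4 ft
Formula: C = 2 * pi * r
C = 2 * pi * 10.4
C = 20.8 * pi
C = 65.35
65.35 ft


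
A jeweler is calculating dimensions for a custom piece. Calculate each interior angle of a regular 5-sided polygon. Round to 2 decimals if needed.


Shape: regular pentagon (5 sides)
Formula: interior angle = (n - 2) * 180 / n
(n - 2) = 3
(n - 2) * 180 = 540
angle = 540 / 5
angle = 108
108 degrees


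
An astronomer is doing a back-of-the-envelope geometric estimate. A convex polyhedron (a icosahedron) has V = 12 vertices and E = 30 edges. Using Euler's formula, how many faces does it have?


Polyhedron: icosahedron
Euler's formula for convex polyhedra: V - E + F = 2
Given: V = 12 vertices and E = 30 edges
Solve for F:
F = 2 + E - V = 2 + 30 - 12 = 20
20 faces


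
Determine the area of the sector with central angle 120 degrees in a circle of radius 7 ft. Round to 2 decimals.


Shape: circular sector
Radius r = 7 ft, Angle = 120 degrees
Formula: A = (angle/360) * pi * r^2
r^2 = 49
Fraction of circle = 120/360
A = (120/360) * pi * 49
A = 16.333333 * pi
A = 51.31
51.31 ft^2


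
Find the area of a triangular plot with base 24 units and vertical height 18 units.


Shape: triangle
Base b = 24 units, Height h = 18 units
Formula: A = (1/2) * b * h
A = 0.5 * 24 * 18
A = 0.5 * 432
A = 216
216 units^2


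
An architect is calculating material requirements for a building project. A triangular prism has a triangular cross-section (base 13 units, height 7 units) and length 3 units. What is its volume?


Shape: triangular prism
Triangle base = 13 units, triangle height = 7 units, prism length L = 3 units
Formula: V = (1/2 * b * h_tri) * L
Cross-section area = 0.5 * 13 * 7 = 45.5
V = 45.5 * 3
V = 136.5
136.5 units^3


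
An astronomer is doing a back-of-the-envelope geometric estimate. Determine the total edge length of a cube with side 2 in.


Shape: cube
Side s = 2 in
A cube has 12 edges, all equal.
Formula: total edge length = 12 * s
Total = 12 * 2
Total = 24
24 in


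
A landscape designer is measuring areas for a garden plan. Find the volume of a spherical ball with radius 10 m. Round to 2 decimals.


Shape: sphere
Radius r = 10 m
Formula: V = (4/3) * pi * r^3
r^3 = 1000
(4/3) * 1000 = 1333.333333
V = 1333.333333 * pi
V = 4188.79
4188.79 m^3


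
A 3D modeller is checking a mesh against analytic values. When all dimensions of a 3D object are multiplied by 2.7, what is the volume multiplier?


Linear scale factor k = 2.7
Rule: under a linear scaling by k, volumes scale by k^3.
k^3 = 2.7 * 2.7 * 2.7
k^3 = 7.29 * 2.7
k^3 = 19.683
Volume scales by a factor of 19.683.
19.683 (dimensionless)


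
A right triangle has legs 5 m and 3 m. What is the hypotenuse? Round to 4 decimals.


Shape: right triangle
Legs a = 5 m, b = 3 m
Formula: c = sqrt(a^2 + b^2)
a^2 = 25, b^2 = 9
a^2 + b^2 = 34
c = sqrt(34)
c = 5.831
5.831 m


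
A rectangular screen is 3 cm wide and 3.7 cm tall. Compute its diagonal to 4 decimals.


Shape: rectangle (diagonal via Pythagoras)
Sides: 3 cm and 3.7 cm
Formula: d = sqrt(l^2 + w^2)
l^2 = 9, w^2 = 13.69
l^2 + w^2 = 22.69
d = sqrt(22.69)
d = 4.7634
4.7634 cm


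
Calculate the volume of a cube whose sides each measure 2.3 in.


Shape: cube
Side s = 2.3 in
Formula: V = s^3
V = 2.3 * 2.3 * 2.3
V = 5.29 * 2.3
V = 12.167
12.167 in^3


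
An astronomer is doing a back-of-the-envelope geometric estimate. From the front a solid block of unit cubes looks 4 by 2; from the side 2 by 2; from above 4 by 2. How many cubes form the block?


Orthographic views of a solid rectangular block:
Front view 4 x 2 -> length = 4, height = 2
Side view 2 x 2 -> width = 2, height = 2 (consistent)
Top view 4 x 2 -> confirms length = 4, width = 2
The block is 4 x 2 x 2.
Total unit cubes = 4 * 2 * 2 = 16
16 unit cubes


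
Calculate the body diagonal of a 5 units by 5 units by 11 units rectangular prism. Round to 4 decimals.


Shape: rectangular box (space diagonal)
l = 5 units, w = 5 units, h = 11 units
Visualize: the diagonal of the base, then a right triangle with that diagonal and the height.
Formula: d = sqrt(l^2 + w^2 + h^2)
l^2 + w^2 + h^2 = 25 + 25 + 121 = 171
d = sqrt(171)
d = 13.0767
13.0767 units


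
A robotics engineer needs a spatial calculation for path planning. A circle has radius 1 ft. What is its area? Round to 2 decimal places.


Shape: circle
Radius r = 1 ft
Formula: A = pi * r^2
r^2 = 1^2 = 1
A = pi * 1
A = 3.14
3.14 ft^2


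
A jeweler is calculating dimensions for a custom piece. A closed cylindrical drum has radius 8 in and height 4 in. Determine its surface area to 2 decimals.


Shape: closed cylinder
Radius r = 8 in, Height h = 4 in
Formula: SA = 2*pi*r^2 + 2*pi*r*h = 2*pi*r*(r + h)
r + h = 12
2 * r * (r + h) = 2 * 8 * 12 = 192
SA = 192 * pi
SA = 603.19
603.19 in^2


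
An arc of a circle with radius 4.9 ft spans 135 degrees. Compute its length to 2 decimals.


Shape: circular arc
Radius r = 4.9 ft, Angle = 135 degrees
Formula: L = (angle/360) * 2 * pi * r
2 * pi * r = 9.8 * pi
L = (135/360) * 9.8 * pi
L = 3.675 * pi
L = 11.55
11.55 ft


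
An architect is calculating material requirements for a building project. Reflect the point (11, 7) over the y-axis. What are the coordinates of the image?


Transformation: reflection
Original point: (11, 7)
Rule for reflection over the y-axis: (x, y) -> (-x, y)
Apply: (11, 7) -> (-11, 7)
(-11, 7)


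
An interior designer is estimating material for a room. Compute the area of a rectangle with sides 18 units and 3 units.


Shape: rectangle
Length l = 18 units, Width w = 3 units
Formula: A = l * w
A = 18 * 3
A = 54
54 units^2


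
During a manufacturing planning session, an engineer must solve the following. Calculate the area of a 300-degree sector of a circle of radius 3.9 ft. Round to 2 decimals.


Shape: circular sector
Radius r = 3.9 ft, Angle = 300 degrees
Formula: A = (angle/360) * pi * r^2
r^2 = 15.21
Fraction of circle = 300/360
A = (300/360) * pi * 15.21
A = 12.675 * pi
A = 39.82
39.82 ft^2


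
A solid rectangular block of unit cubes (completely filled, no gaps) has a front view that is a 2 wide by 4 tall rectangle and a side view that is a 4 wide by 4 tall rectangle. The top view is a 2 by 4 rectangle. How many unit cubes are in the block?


Orthographic views of a solid rectangular block:
Front view 2 x 4 -> length = 2, height = 4
Side view 4 x 4 -> width = 4, height = 4 (consistent)
Top view 2 x 4 -> confirms length = 2, width = 4
The block is 2 x 4 x 4.
Total unit cubes = 2 * 4 * 4 = 32
32 unit cubes


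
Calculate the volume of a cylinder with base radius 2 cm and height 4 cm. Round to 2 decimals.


Shape: cylinder
Radius r = 2 cm, Height h = 4 cm
Formula: V = pi * r^2 * h
r^2 = 4
V = pi * 4 * 4
V = 16 * pi
V = 50.27
50.27 cm^3


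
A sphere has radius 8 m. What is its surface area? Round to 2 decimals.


Shape: sphere
Radius r = 8 m
Formula: SA = 4 * pi * r^2
r^2 = 64
SA = 4 * pi * 64
SA = 256 * pi
SA = 804.25
804.25 m^2


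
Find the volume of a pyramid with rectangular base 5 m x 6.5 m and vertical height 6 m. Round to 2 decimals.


Shape: rectangular pyramid
Base: 5 m x 6.5 m, Height h = 6 m
Formula: V = (1/3) * base_area * h
base_area = 5 * 6.5 = 32.5
base_area * h = 32.5 * 6 = 195
V = 195 / 3
V = 65
65 m^3


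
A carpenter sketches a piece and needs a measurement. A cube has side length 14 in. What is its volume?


Shape: cube
Side s = 14 in
Formula: V = s^3
V = 14 * 14 * 14
V = 196 * 14
V = 2744
2744 in^3


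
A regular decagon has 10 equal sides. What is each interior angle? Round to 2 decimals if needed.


Shape: regular decagon (10 sides)
Formula: interior angle = (n - 2) * 180 / n
(n - 2) = 8
(n - 2) * 180 = 1440
angle = 1440 / 10
angle = 144
144 degrees


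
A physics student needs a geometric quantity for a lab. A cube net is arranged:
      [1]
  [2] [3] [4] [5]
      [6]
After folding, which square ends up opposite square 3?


Net: cross layout. Take square 3 as the base (bottom).
Fold the four squares in the horizontal row up around 3: 2 -> left, 4 -> right, 5 wraps to the top.
Fold 1 and 6 up from 3: 1 -> back, 6 -> front.
Opposite pairs are therefore: (1, 6), (2, 4), (3, 5).
Face 3 is opposite face 5.
face 5


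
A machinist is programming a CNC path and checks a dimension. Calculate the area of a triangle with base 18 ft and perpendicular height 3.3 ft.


Shape: triangle
Base b = 18 ft, Height h = 3.3 ft
Formula: A = (1/2) * b * h
A = 0.5 * 18 * 3.3
A = 0.5 * 59.4
A = 29.7
29.7 ft^2


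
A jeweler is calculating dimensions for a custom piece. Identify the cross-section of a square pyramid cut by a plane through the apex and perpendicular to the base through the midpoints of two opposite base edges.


Solid: square pyramid
Cutting plane: through the apex and perpendicular to the base through the midpoints of two opposite base edges
Visualize the intersection of the plane with the solid's surface.
The boundary of the cut region is a isosceles triangle.
isosceles triangle


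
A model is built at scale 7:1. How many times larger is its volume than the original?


Linear scale factor k = 7
Rule: under a linear scaling by k, volumes scale by k^3.
k^3 = 7 * 7 * 7
k^3 = 49 * 7
k^3 = 343
Volume scales by a factor of 343.
343 (dimensionless)


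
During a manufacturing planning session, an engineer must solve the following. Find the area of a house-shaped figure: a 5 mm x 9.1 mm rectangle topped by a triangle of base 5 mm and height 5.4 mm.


Composite shape: rectangle + triangle
Rectangle area = 5 * 9.1 = 45.5
Triangle area = 0.5 * 5 * 5.4 = 13.5
Total = 45.5 + 13.5
Total = 59
59 mm^2
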